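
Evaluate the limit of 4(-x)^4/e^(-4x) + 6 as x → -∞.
The quotient is an ∞/∞ indeterminate form as x → -∞.
Compare growth rates of the dominant terms (exponentials ≫ polynomials ≫ logarithms), or apply L'Hôpital's rule; the quotient → 0.
Adding the constant: 0 + 6 = 6. Limit = 6.

Final answer: 6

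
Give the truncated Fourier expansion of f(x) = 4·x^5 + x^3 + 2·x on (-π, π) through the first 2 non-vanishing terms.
(-158·π^2 + 8·π^4 + 952)·sin(x) + (-4·π^4 - 61/2 + 19·π^2)·sin(2·x)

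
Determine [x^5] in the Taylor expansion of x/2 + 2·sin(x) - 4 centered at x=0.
Expand to order 5: x/2 + 2·sin(x) - 4 = x^5/60 - x^3/3 + 5·x/2 - 4 + O(x^6).
The coefficient of x^5 is 1/60.

Final answer: 1/60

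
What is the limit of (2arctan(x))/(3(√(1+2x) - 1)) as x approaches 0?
Both numerator and denominator → 0 as x → 0; this is a 0/0 indeterminate form.
Expand each to leading order near x = 0: numerator ~ 2·x, denominator ~ 3·x.
The limit of the ratio is 2/3.

Final answer: 2/3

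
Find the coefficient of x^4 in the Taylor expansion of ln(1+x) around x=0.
Expand to order 4: ln(1+x) = -x^4/4 + x^3/3 - x^2/2 + x + O(x^5).
The coefficient of x^4 is -1/4.

Final answer: -1/4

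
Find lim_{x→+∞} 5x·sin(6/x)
As x → +∞: let u = 6/x → 0⁺; then 5·x·sin(6/x) = 5·6·sin(u)/u → 5·6·1 = 30.
Limit = 30.

Final answer: 30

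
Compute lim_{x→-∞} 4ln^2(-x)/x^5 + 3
The quotient is an ∞/∞ indeterminate form as x → -∞.
Compare growth rates of the dominant terms (exponentials ≫ polynomials ≫ logarithms), or apply L'Hôpital's rule; the quotient → 0.
Adding the constant: 0 + 3 = 3. Limit = 3.

Final answer: 3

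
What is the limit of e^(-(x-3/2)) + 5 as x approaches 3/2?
Direct substitution at x = 3/2 gives 6.

Final answer: 6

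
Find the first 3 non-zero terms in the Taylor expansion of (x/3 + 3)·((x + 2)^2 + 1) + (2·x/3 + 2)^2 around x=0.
43·x^2/9 + 49·x/3 + 19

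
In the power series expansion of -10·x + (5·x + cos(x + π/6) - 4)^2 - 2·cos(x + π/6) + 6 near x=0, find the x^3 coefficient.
Expand to order 3: -10·x + (5·x + cos(x + π/6) - 4)^2 - 2·cos(x + π/6) + 6 = x^3·((-4 + √(3)/2)^2·(-9·√(3)/(4·(-4 + √(3)/2)^2) + 1/(6·(-4 + √(3)/2))) - 1/6) + x^2·(√(3)/2 + (-4 + √(3)/2)^2·(-√(3)/(2·(-4 + √(3)/2)) + 81/(4·(-4 + √(3)/2)^2))) + x·(-45 + 9·√(3)/2) - √(3) + 6 + (-4 + √(3)/2)^2 + O(x^4).
The coefficient of x^3 is (-4 + √(3)/2)^2·(-9·√(3)/(4·(-4 + √(3)/2)^2) + 1/(6·(-4 + √(3)/2))) - 1/6.

Final answer: (-4 + √(3)/2)^2·(-9·√(3)/(4·(-4 + √(3)/2)^2) + 1/(6·(-4 + √(3)/2))) - 1/6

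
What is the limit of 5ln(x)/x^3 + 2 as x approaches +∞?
The quotient is an ∞/∞ indeterminate form as x → +∞.
The polynomial denominator x^3 dominates the logarithmic numerator (any positive power of x ≫ ln(x) as x → ∞), so the quotient → 0.
Adding the constant: 0 + 2 = 2. Limit = 2.

Final answer: 2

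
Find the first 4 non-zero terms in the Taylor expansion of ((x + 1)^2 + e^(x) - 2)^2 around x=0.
3·x^5/4 + 13·x^4/4 + 9·x^3 + 9·x^2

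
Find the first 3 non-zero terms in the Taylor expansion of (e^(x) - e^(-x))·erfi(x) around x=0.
59·x^6/(90·√(π)) + 2·x^4/√(π) + 4·x^2/√(π)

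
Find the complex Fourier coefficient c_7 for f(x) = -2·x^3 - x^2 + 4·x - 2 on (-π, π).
Compute the real Fourier coefficients first: a_7 = 4/49, b_7 = 416/343 - 4·π^2/7.
Then c_7 = (a_7 − i·b_7)/2 = 2/49 - 208·i/343 + 2·i·π^2/7.

Final answer: 2/49 - 208·i/343 + 2·i·π^2/7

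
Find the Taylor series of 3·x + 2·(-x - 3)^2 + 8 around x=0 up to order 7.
2·x^2 + 15·x + 26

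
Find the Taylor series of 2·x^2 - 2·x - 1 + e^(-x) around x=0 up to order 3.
-x^3/6 + 5·x^2/2 - 3·x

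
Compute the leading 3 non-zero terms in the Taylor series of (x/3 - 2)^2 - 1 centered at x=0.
x^2/9 - 4·x/3 + 3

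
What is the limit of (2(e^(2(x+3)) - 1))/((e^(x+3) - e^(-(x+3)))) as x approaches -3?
Both numerator and denominator → 0 as x → -3; this is a 0/0 indeterminate form.
Expand each to leading order near x = -3: numerator ~ 4·(x + 3), denominator ~ 2·(x + 3).
The limit of the ratio is 2.

Final answer: 2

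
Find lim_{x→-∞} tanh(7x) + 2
Evaluate the dominant behaviour as x → -∞; each term tends to a finite value or vanishes.
Limit = 1.

Final answer: 1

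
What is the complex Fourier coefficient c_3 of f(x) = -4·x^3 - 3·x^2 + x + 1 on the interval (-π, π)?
Compute the real Fourier coefficients first: a_3 = 4/3, b_3 = 22/9 - 8·π^2/3.
Then c_3 = (a_3 − i·b_3)/2 = 2/3 - 11·i/9 + 4·i·π^2/3.

Final answer: 2/3 - 11·i/9 + 4·i·π^2/3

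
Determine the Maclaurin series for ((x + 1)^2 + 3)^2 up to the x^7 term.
x^4 + 4·x^3 + 12·x^2 + 16·x + 16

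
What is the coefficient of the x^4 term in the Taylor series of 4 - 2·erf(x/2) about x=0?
Expand to order 4: 4 - 2·erf(x/2) = x^3/(6·√(π)) - 2·x/√(π) + 4 + O(x^5).
The coefficient of x^4 is 0.

Final answer: 0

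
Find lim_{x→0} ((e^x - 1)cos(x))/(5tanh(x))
Both numerator and denominator → 0 as x → 0; this is a 0/0 indeterminate form.
Expand each to leading order near x = 0: numerator ~ x, denominator ~ 5·x.
The limit of the ratio is 1/5.

Final answer: 1/5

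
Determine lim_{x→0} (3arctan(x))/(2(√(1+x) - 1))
Both numerator and denominator → 0 as x → 0; this is a 0/0 indeterminate form.
Expand each to leading order near x = 0: numerator ~ 3·x, denominator ~ x.
The limit of the ratio is 3.

Final answer: 3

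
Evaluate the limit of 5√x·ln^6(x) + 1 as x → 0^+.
The product is a 0·∞ indeterminate form at x → 0⁺.
Rewrite the product as 5·ln^6(x) / x^(-1/2) and apply L'Hôpital, or use the standard hierarchy x^(-1/2) ≫ |ln x|^6 as x → 0⁺.
The indeterminate product → 0, so the limit = 1.

Final answer: 1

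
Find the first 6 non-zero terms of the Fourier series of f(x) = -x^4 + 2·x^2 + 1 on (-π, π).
(-56 + 8·π^2)·cos(x) + (5 - 2·π^2)·cos(2·x) + (-40/27 + 8·π^2/9)·cos(3·x) + (11/16 - π^2/2)·cos(4·x) + (-248/625 + 8·π^2/25)·cos(5·x) - π^4/5 + 1 + 2·π^2/3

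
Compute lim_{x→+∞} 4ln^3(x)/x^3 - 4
The quotient is an ∞/∞ indeterminate form as x → +∞.
The polynomial denominator x^3 dominates the logarithmic numerator (any positive power of x ≫ ln^3(x) as x → ∞), so the quotient → 0.
Adding the constant: 0 - 4 = -4. Limit = -4.

Final answer: -4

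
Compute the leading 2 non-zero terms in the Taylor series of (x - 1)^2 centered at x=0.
1 - 2·x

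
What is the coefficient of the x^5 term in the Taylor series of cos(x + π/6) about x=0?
Expand to order 5: cos(x + π/6) = -x^5/240 + √(3)·x^4/48 + x^3/12 - √(3)·x^2/4 - x/2 + √(3)/2 + O(x^6).
The coefficient of x^5 is -1/240.

Final answer: -1/240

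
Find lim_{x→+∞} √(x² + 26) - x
This is an ∞ − ∞ indeterminate form.
Multiply and divide by the conjugate √(x²+26) + x; the x² terms cancel, leaving 26/(√(x²+26)+x) → 0.
Limit = 0.

Final answer: 0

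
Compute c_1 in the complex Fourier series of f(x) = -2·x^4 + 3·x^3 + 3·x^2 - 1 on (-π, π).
Compute the real Fourier coefficients first: a_1 = -108 + 16·π^2, b_1 = -36 + 6·π^2.
Then c_1 = (a_1 − i·b_1)/2 = -54 + 8·π^2 - 3·i·π^2 + 18·i.

Final answer: -54 + 8·π^2 - 3·i·π^2 + 18·i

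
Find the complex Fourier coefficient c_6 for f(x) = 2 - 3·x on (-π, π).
Compute the real Fourier coefficients first: a_6 = 0, b_6 = 1.
Then c_6 = (a_6 − i·b_6)/2 = -i/2.

Final answer: -i/2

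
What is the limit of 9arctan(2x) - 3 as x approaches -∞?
Evaluate the dominant behaviour as x → -∞; each term tends to a finite value or vanishes.
Limit = -9·π/2 - 3.

Final answer: -9·π/2 - 3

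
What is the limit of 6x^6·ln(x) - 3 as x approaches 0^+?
The product is a 0·∞ indeterminate form at x → 0⁺.
Rewrite the product as 6·ln(x) / x^(-6) and apply L'Hôpital, or use the standard hierarchy x^(-6) ≫ |ln x| as x → 0⁺.
The indeterminate product → 0, so the limit = -3.

Final answer: -3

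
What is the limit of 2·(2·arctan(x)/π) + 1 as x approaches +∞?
Evaluate the dominant behaviour as x → +∞; each term tends to a finite value or vanishes.
Limit = 3.

Final answer: 3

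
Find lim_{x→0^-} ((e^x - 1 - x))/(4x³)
Both numerator and denominator → 0 as x → 0^-; this is a 0/0 indeterminate form.
Expand each to leading order near x = 0: numerator ~ x^2/2, denominator ~ 4·x^3.
The limit of the ratio is -∞.

Final answer: -∞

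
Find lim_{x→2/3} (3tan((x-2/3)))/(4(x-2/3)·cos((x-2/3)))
Both numerator and denominator → 0 as x → 2/3; this is a 0/0 indeterminate form.
Expand each to leading order near x = 2/3: numerator ~ 3·(x - 2/3), denominator ~ 4·(x - 2/3).
The limit of the ratio is 3/4.

Final answer: 3/4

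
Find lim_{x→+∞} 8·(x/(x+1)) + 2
Evaluate the dominant behaviour as x → +∞; each term tends to a finite value or vanishes.
Limit = 10.

Final answer: 10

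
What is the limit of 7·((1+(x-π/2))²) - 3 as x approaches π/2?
Direct substitution at x = π/2 gives 4.

Final answer: 4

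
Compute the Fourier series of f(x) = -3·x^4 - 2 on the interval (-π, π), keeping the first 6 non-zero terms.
(-144 + 24·π^2)·cos(x) + (9 - 6·π^2)·cos(2·x) + (-16/9 + 8·π^2/3)·cos(3·x) + (9/16 - 3·π^2/2)·cos(4·x) + (-144/625 + 24·π^2/25)·cos(5·x) - 3·π^4/5 - 2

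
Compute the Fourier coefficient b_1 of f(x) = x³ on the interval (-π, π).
b_1 = (1/π) ∫_{-π}^{π} f(x)·sin(1x) dx.
Evaluate the integral (use parity and integration by parts as needed): b_1 = -12 + 2·π^2.

Final answer: -12 + 2·π^2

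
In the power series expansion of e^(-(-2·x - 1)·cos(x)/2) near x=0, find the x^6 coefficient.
Expand to order 6: e^(-(-2·x - 1)·cos(x)/2) = 1249·x^6·e^(1/2)/5760 - 31·x^5·e^(1/2)/480 - 17·x^4·e^(1/2)/32 - 7·x^3·e^(1/2)/12 + x^2·e^(1/2)/4 + x·e^(1/2) + e^(1/2) + O(x^7).
The coefficient of x^6 is 1249·e^(1/2)/5760.

Final answer: 1249·e^(1/2)/5760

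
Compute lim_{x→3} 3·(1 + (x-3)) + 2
Direct substitution at x = 3 gives 5.

Final answer: 5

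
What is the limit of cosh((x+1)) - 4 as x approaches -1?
Direct substitution at x = -1 gives -3.

Final answer: -3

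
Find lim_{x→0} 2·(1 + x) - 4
Direct substitution at x = 0 gives -2.

Final answer: -2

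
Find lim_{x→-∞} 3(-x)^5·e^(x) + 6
The product is a 0·∞ indeterminate form at x → -∞.
Rewrite the product as 3(-x)^5 / e^(-x) (an ∞/∞ form) and apply L'Hôpital, or use the standard hierarchy e^(|x|) ≫ |(-x)^5| as x → -∞.
The indeterminate product → 0, so the limit = 6.

Final answer: 6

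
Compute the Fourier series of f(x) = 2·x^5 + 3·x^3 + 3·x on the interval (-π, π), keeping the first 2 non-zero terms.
(-74·π^2 + 4·π^4 + 450)·sin(x) + (-2·π^4 - 27/2 + 7·π^2)·sin(2·x)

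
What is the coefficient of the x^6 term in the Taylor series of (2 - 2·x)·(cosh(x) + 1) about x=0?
Expand to order 6: (2 - 2·x)·(cosh(x) + 1) = x^6/360 - x^5/12 + x^4/12 - x^3 + x^2 - 4·x + 4 + O(x^7).
The coefficient of x^6 is 1/360.

Final answer: 1/360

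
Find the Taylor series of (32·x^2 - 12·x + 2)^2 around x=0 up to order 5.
1024·x^4 - 768·x^3 + 272·x^2 - 48·x + 4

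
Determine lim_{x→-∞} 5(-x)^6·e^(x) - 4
The product is a 0·∞ indeterminate form at x → -∞.
Rewrite the product as 5(-x)^6 / e^(-x) (an ∞/∞ form) and apply L'Hôpital, or use the standard hierarchy e^(|x|) ≫ |(-x)^6| as x → -∞.
The indeterminate product → 0, so the limit = -4.

Final answer: -4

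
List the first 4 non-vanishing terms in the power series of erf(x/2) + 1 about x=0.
x^5/(160·√(π)) - x^3/(12·√(π)) + x/√(π) + 1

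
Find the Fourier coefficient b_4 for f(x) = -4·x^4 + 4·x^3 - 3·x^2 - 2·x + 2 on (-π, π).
b_4 = (1/π) ∫_{-π}^{π} f(x)·sin(4x) dx.
Evaluate the integral (use parity and integration by parts as needed): b_4 = 7/4 - 2·π^2.

Final answer: 7/4 - 2·π^2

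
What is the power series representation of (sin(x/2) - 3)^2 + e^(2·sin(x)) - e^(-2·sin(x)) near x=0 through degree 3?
17·x^3/8 + x^2/4 + x + 9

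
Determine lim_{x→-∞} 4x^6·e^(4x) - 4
The product is a 0·∞ indeterminate form at x → -∞.
Rewrite the product as 4x^6 / e^(-4x) (an ∞/∞ form) and apply L'Hôpital, or use the standard hierarchy e^(4|x|) ≫ |x^6| as x → -∞.
The indeterminate product → 0, so the limit = -4.

Final answer: -4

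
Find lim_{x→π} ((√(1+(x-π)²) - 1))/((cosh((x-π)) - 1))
Both numerator and denominator → 0 as x → π; this is a 0/0 indeterminate form.
Expand each to leading order near x = π: numerator ~ (x - π)^2/2, denominator ~ (x - π)^2/2.
The limit of the ratio is 1.

Final answer: 1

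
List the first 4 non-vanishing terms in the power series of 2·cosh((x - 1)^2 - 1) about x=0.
7·x^4/3 - 4·x^3 + 4·x^2 + 2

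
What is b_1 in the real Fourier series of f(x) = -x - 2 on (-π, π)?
b_1 = (1/π) ∫_{-π}^{π} f(x)·sin(1x) dx.
Evaluate the integral (use parity and integration by parts as needed): b_1 = -2.

Final answer: -2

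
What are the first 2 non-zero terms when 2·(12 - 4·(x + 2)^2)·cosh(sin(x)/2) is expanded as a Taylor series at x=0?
-32·x - 8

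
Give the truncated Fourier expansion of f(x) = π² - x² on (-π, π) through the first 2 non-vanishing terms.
4·cos(x) + 2·π^2/3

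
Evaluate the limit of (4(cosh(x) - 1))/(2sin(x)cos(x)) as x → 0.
Both numerator and denominator → 0 as x → 0; this is a 0/0 indeterminate form.
Expand each to leading order near x = 0: numerator ~ 2·x^2, denominator ~ 2·x.
The limit of the ratio is 0.

Final answer: 0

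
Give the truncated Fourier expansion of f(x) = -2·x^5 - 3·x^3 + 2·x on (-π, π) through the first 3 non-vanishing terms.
(-440 - 4·π^4 + 74·π^2)·sin(x) + (-7·π^2 + 17/2 + 2·π^4)·sin(2·x) + (-4·π^4/3 + 56/81 + 26·π^2/27)·sin(3·x)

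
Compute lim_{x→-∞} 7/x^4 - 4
Evaluate the dominant behaviour as x → -∞; each term tends to a finite value or vanishes.
Limit = -4.

Final answer: -4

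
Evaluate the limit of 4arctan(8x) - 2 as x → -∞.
Evaluate the dominant behaviour as x → -∞; each term tends to a finite value or vanishes.
Limit = -2·π - 2.

Final answer: -2·π - 2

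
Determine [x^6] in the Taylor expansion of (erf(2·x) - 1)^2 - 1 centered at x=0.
Expand to order 6: (erf(2·x) - 1)^2 - 1 = 3584·x^6/(45·π) - 64·x^5/(5·√(π)) - 128·x^4/(3·π) + 32·x^3/(3·√(π)) + 16·x^2/π - 8·x/√(π) + O(x^7).
The coefficient of x^6 is 3584/(45·π).

Final answer: 3584/(45·π)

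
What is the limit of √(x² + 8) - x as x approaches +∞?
This is an ∞ − ∞ indeterminate form.
Multiply and divide by the conjugate √(x²+8) + x; the x² terms cancel, leaving 8/(√(x²+8)+x) → 0.
Limit = 0.

Final answer: 0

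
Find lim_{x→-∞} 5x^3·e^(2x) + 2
The product is a 0·∞ indeterminate form at x → -∞.
Rewrite the product as 5x^3 / e^(-2x) (an ∞/∞ form) and apply L'Hôpital, or use the standard hierarchy e^(2|x|) ≫ |x^3| as x → -∞.
The indeterminate product → 0, so the limit = 2.

Final answer: 2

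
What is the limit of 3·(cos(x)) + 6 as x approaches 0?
Direct substitution at x = 0 gives 9.

Final answer: 9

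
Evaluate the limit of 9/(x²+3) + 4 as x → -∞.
Evaluate the dominant behaviour as x → -∞; each term tends to a finite value or vanishes.
Limit = 4.

Final answer: 4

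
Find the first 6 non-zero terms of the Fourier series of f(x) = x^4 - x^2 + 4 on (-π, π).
(52 - 8·π^2)·cos(x) + (-4 + 2·π^2)·cos(2·x) + (28/27 - 8·π^2/9)·cos(3·x) + (-7/16 + π^2/2)·cos(4·x) + (148/625 - 8·π^2/25)·cos(5·x) - π^2/3 + 4 + π^4/5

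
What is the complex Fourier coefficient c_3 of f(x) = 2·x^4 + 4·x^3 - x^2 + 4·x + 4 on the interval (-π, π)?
Compute the real Fourier coefficients first: a_3 = 44/27 - 16·π^2/9, b_3 = 8/9 + 8·π^2/3.
Then c_3 = (a_3 − i·b_3)/2 = -8·π^2/9 + 22/27 - 4·i·π^2/3 - 4·i/9.

Final answer: -8·π^2/9 + 22/27 - 4·i·π^2/3 - 4·i/9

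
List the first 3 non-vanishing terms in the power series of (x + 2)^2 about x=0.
x^2 + 4·x + 4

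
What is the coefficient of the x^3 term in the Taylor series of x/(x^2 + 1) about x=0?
Expand to order 3: x/(x^2 + 1) = -x^3 + x + O(x^4).
The coefficient of x^3 is -1.

Final answer: -1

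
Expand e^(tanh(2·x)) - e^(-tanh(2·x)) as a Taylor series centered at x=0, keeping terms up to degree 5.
-8·x^5/5 - 8·x^3/3 + 4·x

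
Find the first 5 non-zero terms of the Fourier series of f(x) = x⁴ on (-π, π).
(48 - 8·π^2)·cos(x) + (-3 + 2·π^2)·cos(2·x) + (16/27 - 8·π^2/9)·cos(3·x) + (-3/16 + π^2/2)·cos(4·x) + π^4/5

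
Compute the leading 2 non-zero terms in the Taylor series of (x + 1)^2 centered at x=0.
2·x + 1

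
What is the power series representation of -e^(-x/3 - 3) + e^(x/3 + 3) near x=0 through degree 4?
x^4·(-e^(-3)/1944 + e^(3)/1944) + x^3·(e^(-3)/162 + e^(3)/162) + x^2·(-e^(-3)/18 + e^(3)/18) + x·(e^(-3)/3 + e^(3)/3) - e^(-3) + e^(3)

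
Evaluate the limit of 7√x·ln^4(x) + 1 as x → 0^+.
The product is a 0·∞ indeterminate form at x → 0⁺.
Rewrite the product as 7·ln^4(x) / x^(-1/2) and apply L'Hôpital, or use the standard hierarchy x^(-1/2) ≫ |ln x|^4 as x → 0⁺.
The indeterminate product → 0, so the limit = 1.

Final answer: 1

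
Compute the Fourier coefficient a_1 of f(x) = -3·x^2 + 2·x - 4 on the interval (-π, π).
a_1 = (1/π) ∫_{-π}^{π} f(x)·cos(1x) dx.
Evaluate the integral (use parity and integration by parts as needed): a_1 = 12.

Final answer: 12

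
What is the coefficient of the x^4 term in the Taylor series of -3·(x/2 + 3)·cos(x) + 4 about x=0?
Expand to order 4: -3·(x/2 + 3)·cos(x) + 4 = -3·x^4/8 + 3·x^3/4 + 9·x^2/2 - 3·x/2 - 5 + O(x^5).
The coefficient of x^4 is -3/8.

Final answer: -3/8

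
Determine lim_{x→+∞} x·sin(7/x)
As x → +∞: let u = 7/x → 0⁺; then x·sin(7/x) = 7·sin(u)/u → 7·1 = 7.
Limit = 7.

Final answer: 7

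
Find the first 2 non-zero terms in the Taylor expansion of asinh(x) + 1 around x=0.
x + 1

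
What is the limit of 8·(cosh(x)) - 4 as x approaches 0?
Direct substitution at x = 0 gives 4.

Final answer: 4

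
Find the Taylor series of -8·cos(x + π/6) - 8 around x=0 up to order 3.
-2·x^3/3 + 2·√(3)·x^2 + 4·x - 8 - 4·√(3)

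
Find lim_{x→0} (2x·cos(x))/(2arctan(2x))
Both numerator and denominator → 0 as x → 0; this is a 0/0 indeterminate form.
Expand each to leading order near x = 0: numerator ~ 2·x, denominator ~ 4·x.
The limit of the ratio is 1/2.

Final answer: 1/2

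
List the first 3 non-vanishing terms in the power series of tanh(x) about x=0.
2·x^5/15 - x^3/3 + x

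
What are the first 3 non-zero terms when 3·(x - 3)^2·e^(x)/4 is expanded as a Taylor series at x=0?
-3·x^2/8 + 9·x/4 + 27/4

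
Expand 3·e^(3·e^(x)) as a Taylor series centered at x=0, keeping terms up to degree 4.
309·x^4·e^(3)/8 + 57·x^3·e^(3)/2 + 18·x^2·e^(3) + 9·x·e^(3) + 3·e^(3)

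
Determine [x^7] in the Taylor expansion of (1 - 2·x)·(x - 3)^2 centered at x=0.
Expand to order 7: (1 - 2·x)·(x - 3)^2 = -2·x^3 + 13·x^2 - 24·x + 9 + O(x^8).
The coefficient of x^7 is 0.

Final answer: 0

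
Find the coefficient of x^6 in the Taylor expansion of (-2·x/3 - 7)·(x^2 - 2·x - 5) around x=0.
Expand to order 6: (-2·x/3 - 7)·(x^2 - 2·x - 5) = -2·x^3/3 - 17·x^2/3 + 52·x/3 + 35 + O(x^7).
The coefficient of x^6 is 0.

Final answer: 0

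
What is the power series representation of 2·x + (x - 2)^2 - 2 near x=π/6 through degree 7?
-π/3 + π^2/36 + 2 + (-2 + π/3)·(x - π/6) + (x - π/6)^2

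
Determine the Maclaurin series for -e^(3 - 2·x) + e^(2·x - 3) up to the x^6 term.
x^6·(-4·e^(3)/45 + 4·e^(-3)/45) + x^5·(4·e^(-3)/15 + 4·e^(3)/15) + x^4·(-2·e^(3)/3 + 2·e^(-3)/3) + x^3·(4·e^(-3)/3 + 4·e^(3)/3) + x^2·(-2·e^(3) + 2·e^(-3)) + x·(2·e^(-3) + 2·e^(3)) - e^(3) + e^(-3)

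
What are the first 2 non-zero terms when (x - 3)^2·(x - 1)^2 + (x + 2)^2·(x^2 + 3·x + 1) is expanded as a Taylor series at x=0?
13 - 8·x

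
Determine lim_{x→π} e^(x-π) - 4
Direct substitution at x = π gives -3.

Final answer: -3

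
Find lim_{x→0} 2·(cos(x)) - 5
Direct substitution at x = 0 gives -3.

Final answer: -3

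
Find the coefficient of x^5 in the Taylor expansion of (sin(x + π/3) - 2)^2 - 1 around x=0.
Expand to order 5: (sin(x + π/3) - 2)^2 - 1 = x^5·(-2 + √(3)/2)^2·(1/(120·(-2 + √(3)/2)) + √(3)/(16·(-2 + √(3)/2)^2)) + x^4·(-2 + √(3)/2)^2·(√(3)/(24·(-2 + √(3)/2)) + 5/(48·(-2 + √(3)/2)^2)) + x^3·(-2 + √(3)/2)^2·(-√(3)/(4·(-2 + √(3)/2)^2) - 1/(6·(-2 + √(3)/2))) + x^2·(-2 + √(3)/2)^2·(1/(4·(-2 + √(3)/2)^2) - √(3)/(2·(-2 + √(3)/2))) + x·(-2 + √(3)/2) - 1 + (-2 + √(3)/2)^2 + O(x^6).
The coefficient of x^5 is (-2 + √(3)/2)^2·(1/(120·(-2 + √(3)/2)) + √(3)/(16·(-2 + √(3)/2)^2)).

Final answer: (-2 + √(3)/2)^2·(1/(120·(-2 + √(3)/2)) + √(3)/(16·(-2 + √(3)/2)^2))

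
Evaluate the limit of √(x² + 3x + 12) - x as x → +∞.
This is an ∞ − ∞ indeterminate form.
Multiply and divide by the conjugate √(x²+3x + 12) + x; the x² terms cancel, leaving (3x + 12)/(√(x²+3x + 12)+x) → 3/2.
Limit = 3/2.

Final answer: 3/2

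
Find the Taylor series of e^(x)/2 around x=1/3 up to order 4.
e^(1/3)/2 + e^(1/3)·(x - 1/3)/2 + e^(1/3)·(x - 1/3)^2/4 + e^(1/3)·(x - 1/3)^3/12 + e^(1/3)·(x - 1/3)^4/48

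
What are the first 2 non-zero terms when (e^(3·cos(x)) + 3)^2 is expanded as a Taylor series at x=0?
-3·x^2·(3 + e^(3))·e^(3) + (3 + e^(3))^2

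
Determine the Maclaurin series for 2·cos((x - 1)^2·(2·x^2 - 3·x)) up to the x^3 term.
48·x^3 - 9·x^2 + 2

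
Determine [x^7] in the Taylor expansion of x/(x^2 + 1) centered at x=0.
Expand to order 7: x/(x^2 + 1) = -x^7 + x^5 - x^3 + x + O(x^8).
The coefficient of x^7 is -1.

Final answer: -1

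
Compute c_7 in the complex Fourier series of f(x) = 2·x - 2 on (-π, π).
Compute the real Fourier coefficients first: a_7 = 0, b_7 = 4/7.
Then c_7 = (a_7 − i·b_7)/2 = -2·i/7.

Final answer: -2·i/7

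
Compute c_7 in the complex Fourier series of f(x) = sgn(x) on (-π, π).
Compute the real Fourier coefficients first: a_7 = 0, b_7 = 4/(7·π).
Then c_7 = (a_7 − i·b_7)/2 = -2·i/(7·π).

Final answer: -2·i/(7·π)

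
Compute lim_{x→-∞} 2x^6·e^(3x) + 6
The product is a 0·∞ indeterminate form at x → -∞.
Rewrite the product as 2x^6 / e^(-3x) (an ∞/∞ form) and apply L'Hôpital, or use the standard hierarchy e^(3|x|) ≫ |x^6| as x → -∞.
The indeterminate product → 0, so the limit = 6.

Final answer: 6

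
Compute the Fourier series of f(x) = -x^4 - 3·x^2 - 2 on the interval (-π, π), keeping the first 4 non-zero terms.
(-36 + 8·π^2)·cos(x) - 2·π^2·cos(2·x) + (20/27 + 8·π^2/9)·cos(3·x) - π^4/5 - π^2 - 2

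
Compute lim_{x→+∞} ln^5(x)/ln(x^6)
This is an ∞/∞ indeterminate form as x → +∞.
Write ln(x^6) = 6·ln(x), reducing the quotient to ln^4(x)/6 → ∞.
Limit = ∞.

Final answer: ∞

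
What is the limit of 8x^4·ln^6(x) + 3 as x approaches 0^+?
The product is a 0·∞ indeterminate form at x → 0⁺.
Rewrite the product as 8·ln^6(x) / x^(-4) and apply L'Hôpital, or use the standard hierarchy x^(-4) ≫ |ln x|^6 as x → 0⁺.
The indeterminate product → 0, so the limit = 3.

Final answer: 3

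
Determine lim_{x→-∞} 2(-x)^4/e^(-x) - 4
The quotient is an ∞/∞ indeterminate form as x → -∞.
Compare growth rates of the dominant terms (exponentials ≫ polynomials ≫ logarithms), or apply L'Hôpital's rule; the quotient → 0.
Adding the constant: 0 - 4 = -4. Limit = -4.

Final answer: -4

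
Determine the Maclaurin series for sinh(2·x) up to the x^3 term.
4·x^3/3 + 2·x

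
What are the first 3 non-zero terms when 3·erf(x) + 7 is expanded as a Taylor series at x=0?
-2·x^3/√(π) + 6·x/√(π) + 7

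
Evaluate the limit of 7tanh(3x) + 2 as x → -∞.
Evaluate the dominant behaviour as x → -∞; each term tends to a finite value or vanishes.
Limit = -5.

Final answer: -5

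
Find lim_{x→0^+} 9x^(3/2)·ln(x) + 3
The product is a 0·∞ indeterminate form at x → 0⁺.
Rewrite the product as 9·ln(x) / x^(-3/2) and apply L'Hôpital, or use the standard hierarchy x^(-3/2) ≫ |ln x| as x → 0⁺.
The indeterminate product → 0, so the limit = 3.

Final answer: 3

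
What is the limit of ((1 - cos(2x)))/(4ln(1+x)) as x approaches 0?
Both numerator and denominator → 0 as x → 0; this is a 0/0 indeterminate form.
Expand each to leading order near x = 0: numerator ~ 2·x^2, denominator ~ 4·x.
The limit of the ratio is 0.

Final answer: 0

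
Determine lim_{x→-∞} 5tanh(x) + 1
Evaluate the dominant behaviour as x → -∞; each term tends to a finite value or vanishes.
Limit = -4.

Final answer: -4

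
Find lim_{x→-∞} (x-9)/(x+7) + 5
Evaluate the dominant behaviour as x → -∞; each term tends to a finite value or vanishes.
Limit = 6.

Final answer: 6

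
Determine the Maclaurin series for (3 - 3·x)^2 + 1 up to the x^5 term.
9·x^2 - 18·x + 10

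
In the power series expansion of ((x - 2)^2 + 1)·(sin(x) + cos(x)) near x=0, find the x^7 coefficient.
Expand to order 7: ((x - 2)^2 + 1)·(sin(x) + cos(x)) = 13·x^7/1008 + x^6/720 - 7·x^5/24 + 3·x^4/8 + 13·x^3/6 - 11·x^2/2 + x + 5 + O(x^8).
The coefficient of x^7 is 13/1008.

Final answer: 13/1008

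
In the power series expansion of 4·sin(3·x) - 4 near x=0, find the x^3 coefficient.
Expand to order 3: 4·sin(3·x) - 4 = -18·x^3 + 12·x - 4 + O(x^4).
The coefficient of x^3 is -18.

Final answer: -18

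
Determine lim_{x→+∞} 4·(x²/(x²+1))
Evaluate the dominant behaviour as x → +∞; each term tends to a finite value or vanishes.
Limit = 4.

Final answer: 4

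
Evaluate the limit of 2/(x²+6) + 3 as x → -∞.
Evaluate the dominant behaviour as x → -∞; each term tends to a finite value or vanishes.
Limit = 3.

Final answer: 3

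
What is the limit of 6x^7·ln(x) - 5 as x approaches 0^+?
The product is a 0·∞ indeterminate form at x → 0⁺.
Rewrite the product as 6·ln(x) / x^(-7) and apply L'Hôpital, or use the standard hierarchy x^(-7) ≫ |ln x| as x → 0⁺.
The indeterminate product → 0, so the limit = -5.

Final answer: -5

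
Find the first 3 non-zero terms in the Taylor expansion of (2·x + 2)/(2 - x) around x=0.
3·x^2/4 + 3·x/2 + 1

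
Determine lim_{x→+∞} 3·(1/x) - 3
Evaluate the dominant behaviour as x → +∞; each term tends to a finite value or vanishes.
Limit = -3.

Final answer: -3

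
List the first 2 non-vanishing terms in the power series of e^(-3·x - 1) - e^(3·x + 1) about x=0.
x·(-3·e - 3·e^(-1)) - e + e^(-1)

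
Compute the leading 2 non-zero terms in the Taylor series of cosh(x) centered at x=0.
x^2/2 + 1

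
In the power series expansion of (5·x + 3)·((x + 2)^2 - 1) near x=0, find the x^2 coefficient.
Expand to order 2: (5·x + 3)·((x + 2)^2 - 1) = 23·x^2 + 27·x + 9 + O(x^3).
The coefficient of x^2 is 23.

Final answer: 23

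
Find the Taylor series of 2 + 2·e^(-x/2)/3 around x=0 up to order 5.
-x^5/5760 + x^4/576 - x^3/72 + x^2/12 - x/3 + 8/3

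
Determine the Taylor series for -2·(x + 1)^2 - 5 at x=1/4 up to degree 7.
-65/8 - 5·(x - 1/4) - 2·(x - 1/4)^2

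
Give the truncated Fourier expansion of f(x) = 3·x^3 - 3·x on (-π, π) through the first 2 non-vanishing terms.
(-42 + 6·π^2)·sin(x) + (15/2 - 3·π^2)·sin(2·x)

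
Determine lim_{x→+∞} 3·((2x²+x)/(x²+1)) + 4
Evaluate the dominant behaviour as x → +∞; each term tends to a finite value or vanishes.
Limit = 10.

Final answer: 10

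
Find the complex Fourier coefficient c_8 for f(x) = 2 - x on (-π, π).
Compute the real Fourier coefficients first: a_8 = 0, b_8 = 1/4.
Then c_8 = (a_8 − i·b_8)/2 = -i/8.

Final answer: -i/8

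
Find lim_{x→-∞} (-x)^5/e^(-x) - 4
The quotient is an ∞/∞ indeterminate form as x → -∞.
Compare growth rates of the dominant terms (exponentials ≫ polynomials ≫ logarithms), or apply L'Hôpital's rule; the quotient → 0.
Adding the constant: 0 - 4 = -4. Limit = -4.

Final answer: -4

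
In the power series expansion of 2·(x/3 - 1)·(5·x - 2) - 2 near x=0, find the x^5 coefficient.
Expand to order 5: 2·(x/3 - 1)·(5·x - 2) - 2 = 10·x^2/3 - 34·x/3 + 2 + O(x^6).
The coefficient of x^5 is 0.

Final answer: 0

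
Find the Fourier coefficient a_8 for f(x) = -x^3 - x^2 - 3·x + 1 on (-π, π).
a_8 = (1/π) ∫_{-π}^{π} f(x)·cos(8x) dx.
Evaluate the integral (use parity and integration by parts as needed): a_8 = -1/16.

Final answer: -1/16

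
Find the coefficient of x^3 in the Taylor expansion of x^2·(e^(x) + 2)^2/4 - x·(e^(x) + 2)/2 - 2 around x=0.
Expand to order 3: x^2·(e^(x) + 2)^2/4 - x·(e^(x) + 2)/2 - 2 = 5·x^3/4 + 7·x^2/4 - 3·x/2 - 2 + O(x^4).
The coefficient of x^3 is 5/4.

Final answer: 5/4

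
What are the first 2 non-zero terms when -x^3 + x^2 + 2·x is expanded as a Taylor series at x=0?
x^2 + 2·x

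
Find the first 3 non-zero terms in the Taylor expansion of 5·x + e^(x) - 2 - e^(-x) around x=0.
x^3/3 + 7·x - 2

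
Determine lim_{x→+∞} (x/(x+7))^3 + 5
As x → +∞: x/(x+7) = 1/(1 + 7/x) → 1, and the 3rd power of a limit-1 base also → 1; with the additive constant, 1 + 5 = 6.
Limit = 6.

Final answer: 6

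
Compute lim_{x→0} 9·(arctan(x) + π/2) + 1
Direct substitution at x = 0 gives 1 + 9·π/2.

Final answer: 1 + 9·π/2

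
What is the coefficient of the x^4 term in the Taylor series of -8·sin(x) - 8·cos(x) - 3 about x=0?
Expand to order 4: -8·sin(x) - 8·cos(x) - 3 = -x^4/3 + 4·x^3/3 + 4·x^2 - 8·x - 11 + O(x^5).
The coefficient of x^4 is -1/3.

Final answer: -1/3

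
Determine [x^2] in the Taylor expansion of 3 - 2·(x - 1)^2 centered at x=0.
Expand to order 2: 3 - 2·(x - 1)^2 = -2·x^2 + 4·x + 1 + O(x^3).
The coefficient of x^2 is -2.

Final answer: -2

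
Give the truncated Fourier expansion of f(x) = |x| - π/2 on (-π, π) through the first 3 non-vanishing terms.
-4·cos(x)/π - 4·cos(3·x)/(9·π) - 4·cos(5·x)/(25·π)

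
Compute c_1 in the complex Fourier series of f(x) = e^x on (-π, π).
Compute the real Fourier coefficients first: a_1 = (1 - e^(2·π))·e^(-π)/(2·π), b_1 = (-1 + e^(2·π))·e^(-π)/(2·π).
Then c_1 = (a_1 − i·b_1)/2 = -e^(π)/(4·π) + e^(-π)/(4·π) - i·e^(π)/(4·π) + i·e^(-π)/(4·π).

Final answer: -e^(π)/(4·π) + e^(-π)/(4·π) - i·e^(π)/(4·π) + i·e^(-π)/(4·π)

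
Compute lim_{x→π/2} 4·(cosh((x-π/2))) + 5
Direct substitution at x = π/2 gives 9.

Final answer: 9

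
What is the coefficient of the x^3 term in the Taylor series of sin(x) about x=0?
Expand to order 3: sin(x) = -x^3/6 + x + O(x^4).
The coefficient of x^3 is -1/6.

Final answer: -1/6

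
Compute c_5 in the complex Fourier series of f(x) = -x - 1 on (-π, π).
Compute the real Fourier coefficients first: a_5 = 0, b_5 = -2/5.
Then c_5 = (a_5 − i·b_5)/2 = i/5.

Final answer: i/5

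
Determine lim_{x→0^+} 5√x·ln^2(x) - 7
The product is a 0·∞ indeterminate form at x → 0⁺.
Rewrite the product as 5·ln^2(x) / x^(-1/2) and apply L'Hôpital, or use the standard hierarchy x^(-1/2) ≫ |ln x|^2 as x → 0⁺.
The indeterminate product → 0, so the limit = -7.

Final answer: -7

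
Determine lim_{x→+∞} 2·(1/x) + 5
Evaluate the dominant behaviour as x → +∞; each term tends to a finite value or vanishes.
Limit = 5.

Final answer: 5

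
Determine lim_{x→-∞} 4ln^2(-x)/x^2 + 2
The quotient is an ∞/∞ indeterminate form as x → -∞.
Compare growth rates of the dominant terms (exponentials ≫ polynomials ≫ logarithms), or apply L'Hôpital's rule; the quotient → 0.
Adding the constant: 0 + 2 = 2. Limit = 2.

Final answer: 2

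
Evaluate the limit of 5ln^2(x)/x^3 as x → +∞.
This is an ∞/∞ indeterminate form as x → +∞.
The polynomial denominator x^3 dominates the logarithmic numerator (any positive power of x ≫ ln^2(x) as x → ∞), so the quotient → 0.
Limit = 0.

Final answer: 0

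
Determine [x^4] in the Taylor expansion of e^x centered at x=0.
Expand to order 4: e^x = x^4/24 + x^3/6 + x^2/2 + x + 1 + O(x^5).
The coefficient of x^4 is 1/24.

Final answer: 1/24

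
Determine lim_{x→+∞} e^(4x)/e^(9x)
This is an ∞/∞ indeterminate form as x → +∞.
Rewrite e^(4x)/e^(9x) = e^((4−9)x) = e^(-5x); the exponent coefficient is -5 < 0 so e^(-5x) → 0.
Limit = 0.

Final answer: 0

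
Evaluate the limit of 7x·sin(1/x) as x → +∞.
As x → +∞: let u = 1/x → 0⁺; then 7·x·sin(1/x) = 7·1·sin(u)/u → 7·1·1 = 7.
Limit = 7.

Final answer: 7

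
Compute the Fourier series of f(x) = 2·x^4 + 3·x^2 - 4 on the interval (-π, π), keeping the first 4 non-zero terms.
(84 - 16·π^2)·cos(x) + (-3 + 4·π^2)·cos(2·x) + (-16·π^2/9 - 4/27)·cos(3·x) - 4 + π^2 + 2·π^4/5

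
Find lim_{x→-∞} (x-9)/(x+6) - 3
Evaluate the dominant behaviour as x → -∞; each term tends to a finite value or vanishes.
Limit = -2.

Final answer: -2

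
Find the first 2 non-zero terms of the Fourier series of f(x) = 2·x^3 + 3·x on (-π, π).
(-18 + 4·π^2)·sin(x) - 2·π^2·sin(2·x)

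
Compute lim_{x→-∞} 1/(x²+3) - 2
Evaluate the dominant behaviour as x → -∞; each term tends to a finite value or vanishes.
Limit = -2.

Final answer: -2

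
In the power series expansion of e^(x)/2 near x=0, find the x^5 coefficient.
Expand to order 5: e^(x)/2 = x^5/240 + x^4/48 + x^3/12 + x^2/4 + x/2 + 1/2 + O(x^6).
The coefficient of x^5 is 1/240.

Final answer: 1/240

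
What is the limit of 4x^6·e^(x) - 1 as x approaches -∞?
The product is a 0·∞ indeterminate form at x → -∞.
Rewrite the product as 4x^6 / e^(-x) (an ∞/∞ form) and apply L'Hôpital, or use the standard hierarchy e^(|x|) ≫ |x^6| as x → -∞.
The indeterminate product → 0, so the limit = -1.

Final answer: -1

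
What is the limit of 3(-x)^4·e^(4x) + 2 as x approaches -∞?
The product is a 0·∞ indeterminate form at x → -∞.
Rewrite the product as 3(-x)^4 / e^(-4x) (an ∞/∞ form) and apply L'Hôpital, or use the standard hierarchy e^(4|x|) ≫ |(-x)^4| as x → -∞.
The indeterminate product → 0, so the limit = 2.

Final answer: 2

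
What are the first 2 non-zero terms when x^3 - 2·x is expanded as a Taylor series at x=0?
x^3 - 2·x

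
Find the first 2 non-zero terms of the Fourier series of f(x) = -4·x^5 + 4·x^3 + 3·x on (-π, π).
(-1002 - 8·π^4 + 168·π^2)·sin(x) + (-24·π^2 + 33 + 4·π^4)·sin(2·x)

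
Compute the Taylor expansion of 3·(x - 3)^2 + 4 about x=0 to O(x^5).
3·x^2 - 18·x + 31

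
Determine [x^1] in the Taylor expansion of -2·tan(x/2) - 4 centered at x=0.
Expand to order 1: -2·tan(x/2) - 4 = -x - 4 + O(x^2).
The coefficient of x^1 is -1.

Final answer: -1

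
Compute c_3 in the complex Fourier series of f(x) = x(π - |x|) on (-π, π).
Compute the real Fourier coefficients first: a_3 = 0, b_3 = 8/(27·π).
Then c_3 = (a_3 − i·b_3)/2 = -4·i/(27·π).

Final answer: -4·i/(27·π)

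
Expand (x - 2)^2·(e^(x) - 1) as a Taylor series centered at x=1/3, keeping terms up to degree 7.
-25/9 + 25·e^(1/3)/9 + (10/3 - 5·e^(1/3)/9)·(x - 1/3) + (-17·e^(1/3)/18 - 1)·(x - 1/3)^2 - 11·e^(1/3)·(x - 1/3)^3/54 + 13·e^(1/3)·(x - 1/3)^4/216 + 11·e^(1/3)·(x - 1/3)^5/216 + 23·e^(1/3)·(x - 1/3)^6/1296 + 193·e^(1/3)·(x - 1/3)^7/45360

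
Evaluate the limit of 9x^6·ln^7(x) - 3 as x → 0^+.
The product is a 0·∞ indeterminate form at x → 0⁺.
Rewrite the product as 9·ln^7(x) / x^(-6) and apply L'Hôpital, or use the standard hierarchy x^(-6) ≫ |ln x|^7 as x → 0⁺.
The indeterminate product → 0, so the limit = -3.

Final answer: -3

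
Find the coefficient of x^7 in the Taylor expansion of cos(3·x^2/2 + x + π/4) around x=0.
Expand to order 7: cos(3·x^2/2 + x + π/4) = 457·√(2)·x^7/2520 + 191·√(2)·x^6/360 + 41·√(2)·x^5/60 - √(2)·x^4/6 - 2·√(2)·x^3/3 - √(2)·x^2 - √(2)·x/2 + √(2)/2 + O(x^8).
The coefficient of x^7 is 457·√(2)/2520.

Final answer: 457·√(2)/2520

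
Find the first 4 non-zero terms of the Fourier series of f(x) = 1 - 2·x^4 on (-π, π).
(-96 + 16·π^2)·cos(x) + (6 - 4·π^2)·cos(2·x) + (-32/27 + 16·π^2/9)·cos(3·x) - 2·π^4/5 + 1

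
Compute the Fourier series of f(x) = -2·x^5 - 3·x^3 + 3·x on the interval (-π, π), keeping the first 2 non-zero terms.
(-438 - 4·π^4 + 74·π^2)·sin(x) + (-7·π^2 + 15/2 + 2·π^4)·sin(2·x)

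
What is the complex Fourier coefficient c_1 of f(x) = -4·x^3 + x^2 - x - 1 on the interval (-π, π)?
Compute the real Fourier coefficients first: a_1 = -4, b_1 = 46 - 8·π^2.
Then c_1 = (a_1 − i·b_1)/2 = -2 - 23·i + 4·i·π^2.

Final answer: -2 - 23·i + 4·i·π^2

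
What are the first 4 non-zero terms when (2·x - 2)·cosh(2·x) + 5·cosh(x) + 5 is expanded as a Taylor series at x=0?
4·x^3 - 3·x^2/2 + 2·x + 8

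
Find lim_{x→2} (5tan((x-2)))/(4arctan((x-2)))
Both numerator and denominator → 0 as x → 2; this is a 0/0 indeterminate form.
Expand each to leading order near x = 2: numerator ~ 5·(x - 2), denominator ~ 4·(x - 2).
The limit of the ratio is 5/4.

Final answer: 5/4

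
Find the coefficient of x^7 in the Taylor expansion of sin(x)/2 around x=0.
Expand to order 7: sin(x)/2 = -x^7/10080 + x^5/240 - x^3/12 + x/2 + O(x^8).
The coefficient of x^7 is -1/10080.

Final answer: -1/10080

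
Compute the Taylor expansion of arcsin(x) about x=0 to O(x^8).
5·x^7/112 + 3·x^5/40 + x^3/6 + x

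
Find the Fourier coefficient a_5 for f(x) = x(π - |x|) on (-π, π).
a_5 = (1/π) ∫_{-π}^{π} f(x)·cos(5x) dx.
Evaluate the integral (use parity and integration by parts as needed): a_5 = 0.

Final answer: 0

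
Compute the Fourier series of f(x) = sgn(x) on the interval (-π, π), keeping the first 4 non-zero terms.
4·sin(x)/π + 4·sin(3·x)/(3·π) + 4·sin(5·x)/(5·π) + 4·sin(7·x)/(7·π)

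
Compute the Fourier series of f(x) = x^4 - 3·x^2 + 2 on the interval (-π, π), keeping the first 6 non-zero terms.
(60 - 8·π^2)·cos(x) + (-6 + 2·π^2)·cos(2·x) + (52/27 - 8·π^2/9)·cos(3·x) + (-15/16 + π^2/2)·cos(4·x) + (348/625 - 8·π^2/25)·cos(5·x) - π^2 + 2 + π^4/5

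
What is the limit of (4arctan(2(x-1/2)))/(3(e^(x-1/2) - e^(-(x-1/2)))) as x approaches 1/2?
Both numerator and denominator → 0 as x → 1/2; this is a 0/0 indeterminate form.
Expand each to leading order near x = 1/2: numerator ~ 8·(x - 1/2), denominator ~ 6·(x - 1/2).
The limit of the ratio is 4/3.

Final answer: 4/3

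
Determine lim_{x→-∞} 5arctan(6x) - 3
Evaluate the dominant behaviour as x → -∞; each term tends to a finite value or vanishes.
Limit = -5·π/2 - 3.

Final answer: -5·π/2 - 3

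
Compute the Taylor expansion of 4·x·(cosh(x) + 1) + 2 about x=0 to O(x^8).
x^7/180 + x^5/6 + 2·x^3 + 8·x + 2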